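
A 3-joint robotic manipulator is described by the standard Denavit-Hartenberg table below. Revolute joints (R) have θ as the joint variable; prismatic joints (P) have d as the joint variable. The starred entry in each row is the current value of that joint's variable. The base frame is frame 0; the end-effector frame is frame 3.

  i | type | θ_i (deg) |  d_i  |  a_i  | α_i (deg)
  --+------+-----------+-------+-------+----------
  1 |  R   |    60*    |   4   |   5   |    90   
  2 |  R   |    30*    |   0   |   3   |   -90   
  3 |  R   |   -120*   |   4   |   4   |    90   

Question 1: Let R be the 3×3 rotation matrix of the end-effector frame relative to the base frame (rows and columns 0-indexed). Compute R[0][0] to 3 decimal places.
End-effector x-axis (col 0 of R) = (0.5335,-0.8080,-0.2500)
R[0][0] = 0.5335

0.533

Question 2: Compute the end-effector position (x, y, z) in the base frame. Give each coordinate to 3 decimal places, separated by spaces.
4.933 1.616 7.964

after link 1: o_1 = (2.5000, 4.3301, 4.0000)
after link 2: o_2 = (3.7990, 6.5801, 5.5000)
after link 3: o_3 = (4.9330, 1.6160, 7.9641)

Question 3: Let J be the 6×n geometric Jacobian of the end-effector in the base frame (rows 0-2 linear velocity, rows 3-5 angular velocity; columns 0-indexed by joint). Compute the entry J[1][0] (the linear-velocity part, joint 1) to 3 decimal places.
4.933

axis z_0 = ẑ; lever o_n−o_0 = (4.9330,1.6160,7.9641)
cross product → J_v[:, 0] = (-1.6160,4.9330,0.0000)
J_ω[:, 0] = z_0
entry J[1][0] = 4.9330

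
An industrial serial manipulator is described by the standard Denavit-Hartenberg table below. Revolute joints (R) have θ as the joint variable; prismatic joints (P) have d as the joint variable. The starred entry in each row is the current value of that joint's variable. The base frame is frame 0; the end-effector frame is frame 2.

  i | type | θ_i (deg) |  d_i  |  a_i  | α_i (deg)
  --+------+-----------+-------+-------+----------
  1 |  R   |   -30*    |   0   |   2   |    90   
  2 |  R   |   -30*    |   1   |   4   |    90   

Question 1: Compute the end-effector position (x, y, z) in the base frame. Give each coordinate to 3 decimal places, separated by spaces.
4.232 -3.598 -2.000

after link 1: o_1 = (1.7321, -1.0000, 0.0000)
after link 2: o_2 = (4.2321, -3.5981, -2.0000)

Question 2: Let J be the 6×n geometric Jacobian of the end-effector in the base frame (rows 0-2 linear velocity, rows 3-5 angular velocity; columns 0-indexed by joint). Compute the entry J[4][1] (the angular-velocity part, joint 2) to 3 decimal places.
axis z_1 = (-0.5000,-0.8660,0.0000); lever o_n−o_1 = (2.5000,-2.5981,-2.0000)
cross product → J_v[:, 1] = (1.7321,-1.0000,3.4641)
J_ω[:, 1] = z_1
entry J[4][1] = -0.8660

-0.866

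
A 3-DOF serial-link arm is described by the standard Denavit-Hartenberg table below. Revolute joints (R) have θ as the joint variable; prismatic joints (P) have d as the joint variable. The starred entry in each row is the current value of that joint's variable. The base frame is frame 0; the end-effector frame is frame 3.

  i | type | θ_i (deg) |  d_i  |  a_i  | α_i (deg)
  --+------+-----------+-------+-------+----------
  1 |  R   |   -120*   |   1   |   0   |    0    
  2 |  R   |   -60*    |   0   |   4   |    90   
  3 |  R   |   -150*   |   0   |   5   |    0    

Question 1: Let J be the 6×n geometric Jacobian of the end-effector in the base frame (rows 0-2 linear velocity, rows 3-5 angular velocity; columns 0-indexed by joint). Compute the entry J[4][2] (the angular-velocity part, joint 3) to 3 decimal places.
axis z_2 = (-0.0000,1.0000,0.0000); lever o_n−o_2 = (4.3301,0.0000,-2.5000)
cross product → J_v[:, 2] = (-2.5000,-0.0000,-4.3301)
J_ω[:, 2] = z_2
entry J[4][2] = 1.0000

1.000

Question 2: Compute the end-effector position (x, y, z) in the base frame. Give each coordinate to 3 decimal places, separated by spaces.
after link 1: o_1 = (0.0000, 0.0000, 1.0000)
after link 2: o_2 = (-4.0000, -0.0000, 1.0000)
after link 3: o_3 = (0.3301, 0.0000, -1.5000)

0.330 0.000 -1.500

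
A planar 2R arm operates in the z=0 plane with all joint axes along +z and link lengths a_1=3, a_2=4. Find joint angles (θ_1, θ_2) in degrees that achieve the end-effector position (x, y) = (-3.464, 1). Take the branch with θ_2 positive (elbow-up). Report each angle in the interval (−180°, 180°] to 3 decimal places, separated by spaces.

cos θ_2 = (12.9993−3²−4²)/(2·3·4) = -0.5000; θ_2 = 120.0019° (elbow-up)
β = atan2(1.0000,-3.4640) = 163.8974°; ψ = atan2(3.4640,0.9999) = 73.8994°
θ_1 = β − ψ = 89.9981°

89.998 120.002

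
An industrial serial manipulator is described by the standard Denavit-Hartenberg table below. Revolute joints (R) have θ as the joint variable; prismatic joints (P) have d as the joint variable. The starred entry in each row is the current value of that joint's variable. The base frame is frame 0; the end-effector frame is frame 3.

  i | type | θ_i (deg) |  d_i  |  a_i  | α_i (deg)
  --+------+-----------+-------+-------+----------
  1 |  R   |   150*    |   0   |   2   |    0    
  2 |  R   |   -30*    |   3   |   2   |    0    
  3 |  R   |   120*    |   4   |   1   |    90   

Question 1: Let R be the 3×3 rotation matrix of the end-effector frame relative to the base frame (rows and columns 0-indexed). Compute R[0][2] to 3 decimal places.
-0.866

End-effector z-axis (col 2 of R) = (-0.8660,0.5000,0.0000)
R[0][2] = -0.8660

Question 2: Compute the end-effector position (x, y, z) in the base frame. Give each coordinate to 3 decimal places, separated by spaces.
-3.232 1.866 7.000

after link 1: o_1 = (-1.7321, 1.0000, 0.0000)
after link 2: o_2 = (-2.7321, 2.7321, 3.0000)
after link 3: o_3 = (-3.2321, 1.8660, 7.0000)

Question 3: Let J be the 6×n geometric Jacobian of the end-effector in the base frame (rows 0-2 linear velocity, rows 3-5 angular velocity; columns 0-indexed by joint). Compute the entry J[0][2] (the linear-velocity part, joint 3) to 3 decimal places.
0.866

axis z_2 = (0.0000,0.0000,1.0000); lever o_n−o_2 = (-0.5000,-0.8660,4.0000)
cross product → J_v[:, 2] = (0.8660,-0.5000,0.0000)
J_ω[:, 2] = z_2
entry J[0][2] = 0.8660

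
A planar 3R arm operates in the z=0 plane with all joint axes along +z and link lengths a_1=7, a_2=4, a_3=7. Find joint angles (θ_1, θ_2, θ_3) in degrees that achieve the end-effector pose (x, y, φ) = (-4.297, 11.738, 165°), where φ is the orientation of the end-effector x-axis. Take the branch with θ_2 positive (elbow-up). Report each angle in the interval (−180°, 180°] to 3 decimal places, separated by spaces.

wrist centre = target − a_3·(cos φ, sin φ) = (2.4645, 9.9263)
cos θ_2 = (104.6044−7²−4²)/(2·7·4) = 0.7072; θ_2 = 44.9907° (elbow-up)
β = atan2(9.9263,2.4645) = 76.0566°; ψ = atan2(2.8280,9.8289) = 16.0516°
θ_1 = β − ψ = 60.0050°
θ_3 = φ − θ_1 − θ_2 = 60.0043° (wrapped to (-180°,180°])

60.005 44.991 60.004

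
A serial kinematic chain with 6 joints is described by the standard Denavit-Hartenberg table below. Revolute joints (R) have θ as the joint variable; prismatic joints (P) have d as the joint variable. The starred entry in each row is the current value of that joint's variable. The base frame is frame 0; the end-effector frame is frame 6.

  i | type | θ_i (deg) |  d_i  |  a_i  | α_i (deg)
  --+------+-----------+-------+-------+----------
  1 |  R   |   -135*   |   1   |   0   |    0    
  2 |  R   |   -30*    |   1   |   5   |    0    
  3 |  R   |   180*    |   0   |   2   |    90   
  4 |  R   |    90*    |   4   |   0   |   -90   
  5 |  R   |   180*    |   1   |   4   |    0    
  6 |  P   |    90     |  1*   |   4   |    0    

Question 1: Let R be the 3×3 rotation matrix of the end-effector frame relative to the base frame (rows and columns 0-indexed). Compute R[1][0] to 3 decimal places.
End-effector x-axis (col 0 of R) = (0.2588,-0.9659,-0.0000)
R[1][0] = -0.9659

-0.966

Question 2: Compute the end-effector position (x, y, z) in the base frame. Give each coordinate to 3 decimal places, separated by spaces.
-2.759 -9.022 -2.000

after link 1: o_1 = (0.0000, 0.0000, 1.0000)
after link 2: o_2 = (-4.8296, -1.2941, 2.0000)
after link 3: o_3 = (-2.8978, -0.7765, 2.0000)
after link 4: o_4 = (-1.8625, -4.6402, 2.0000)
after link 5: o_5 = (-2.8284, -4.8990, -2.0000)
after link 6: o_6 = (-2.7591, -9.0215, -2.0000)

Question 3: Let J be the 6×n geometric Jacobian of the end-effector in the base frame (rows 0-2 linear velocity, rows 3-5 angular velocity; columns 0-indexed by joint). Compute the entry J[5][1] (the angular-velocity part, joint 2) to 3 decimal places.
1.000

axis z_1 = (0.0000,0.0000,1.0000); lever o_n−o_1 = (-2.7591,-9.0215,-3.0000)
cross product → J_v[:, 1] = (9.0215,-2.7591,0.0000)
J_ω[:, 1] = z_1
entry J[5][1] = 1.0000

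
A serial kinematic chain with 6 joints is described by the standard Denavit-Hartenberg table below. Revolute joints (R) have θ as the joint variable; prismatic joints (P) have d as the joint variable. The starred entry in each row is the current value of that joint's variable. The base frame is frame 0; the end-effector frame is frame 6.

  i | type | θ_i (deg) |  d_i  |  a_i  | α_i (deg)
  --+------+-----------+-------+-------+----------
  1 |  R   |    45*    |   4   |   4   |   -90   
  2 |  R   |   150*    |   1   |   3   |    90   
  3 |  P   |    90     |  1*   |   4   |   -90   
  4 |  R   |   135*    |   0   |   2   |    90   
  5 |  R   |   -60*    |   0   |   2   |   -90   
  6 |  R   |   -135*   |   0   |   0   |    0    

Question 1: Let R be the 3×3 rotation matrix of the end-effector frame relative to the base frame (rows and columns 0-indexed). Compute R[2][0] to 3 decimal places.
0.523

End-effector x-axis (col 0 of R) = (-0.2437,0.8169,0.5227)
R[2][0] = 0.5227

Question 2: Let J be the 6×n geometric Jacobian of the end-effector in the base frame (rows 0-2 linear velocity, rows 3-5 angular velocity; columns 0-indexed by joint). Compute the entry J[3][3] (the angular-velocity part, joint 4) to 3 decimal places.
0.612

axis z_3 = (0.6124,0.6124,0.5000); lever o_n−o_3 = (-0.3107,-3.3107,0.9711)
cross product → J_v[:, 3] = (2.2500,-0.7500,-1.8371)
J_ω[:, 3] = z_3
entry J[3][3] = 0.6124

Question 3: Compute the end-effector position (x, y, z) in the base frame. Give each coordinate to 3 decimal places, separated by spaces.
after link 1: o_1 = (2.8284, 2.8284, 4.0000)
after link 2: o_2 = (0.2842, 1.6984, 2.5000)
after link 3: o_3 = (-2.1907, 4.8804, 1.6340)
after link 4: o_4 = (-1.6907, 3.3804, 2.8587)
after link 5: o_5 = (-2.5013, 1.5697, 2.6051)
after link 6: o_6 = (-2.5013, 1.5697, 2.6051)

-2.501 1.570 2.605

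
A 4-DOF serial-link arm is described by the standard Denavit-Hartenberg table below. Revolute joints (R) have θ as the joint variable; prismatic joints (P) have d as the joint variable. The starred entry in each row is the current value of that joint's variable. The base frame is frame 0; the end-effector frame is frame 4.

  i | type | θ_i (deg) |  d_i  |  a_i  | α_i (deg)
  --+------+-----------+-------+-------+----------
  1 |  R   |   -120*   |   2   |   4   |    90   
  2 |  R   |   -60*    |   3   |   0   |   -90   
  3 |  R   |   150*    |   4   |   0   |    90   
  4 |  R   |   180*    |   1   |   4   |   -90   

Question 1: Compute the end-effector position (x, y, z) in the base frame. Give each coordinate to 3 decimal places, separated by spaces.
after link 1: o_1 = (-2.0000, -3.4641, 2.0000)
after link 2: o_2 = (-4.5981, -1.9641, 2.0000)
after link 3: o_3 = (-6.3301, -4.9641, 4.0000)
after link 4: o_4 = (-8.3032, -6.1136, 0.5670)

-8.303 -6.114 0.567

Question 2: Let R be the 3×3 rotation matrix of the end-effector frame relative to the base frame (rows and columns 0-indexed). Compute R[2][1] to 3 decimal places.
0.433

End-effector y-axis (col 1 of R) = (-0.6250,0.6495,0.4330)
R[2][1] = 0.4330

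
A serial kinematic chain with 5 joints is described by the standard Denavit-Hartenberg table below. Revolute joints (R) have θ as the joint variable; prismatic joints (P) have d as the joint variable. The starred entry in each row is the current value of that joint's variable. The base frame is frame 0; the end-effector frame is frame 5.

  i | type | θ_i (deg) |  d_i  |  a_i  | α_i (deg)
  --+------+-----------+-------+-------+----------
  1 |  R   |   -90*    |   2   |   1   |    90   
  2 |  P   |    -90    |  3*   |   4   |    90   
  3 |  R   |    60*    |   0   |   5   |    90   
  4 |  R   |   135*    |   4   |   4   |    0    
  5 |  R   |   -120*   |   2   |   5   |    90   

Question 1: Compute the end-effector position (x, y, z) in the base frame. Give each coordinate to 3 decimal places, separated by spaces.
after link 1: o_1 = (0.0000, -1.0000, 2.0000)
after link 2: o_2 = (-3.0000, -1.0000, -2.0000)
after link 3: o_3 = (-7.3301, -1.0000, -4.5000)
after link 4: o_4 = (-2.8806, 1.8284, -6.5499)
after link 5: o_5 = (-6.0632, 3.1225, -10.6968)

-6.063 3.123 -10.697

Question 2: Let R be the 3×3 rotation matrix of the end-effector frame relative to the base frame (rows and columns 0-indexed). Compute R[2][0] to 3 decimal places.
End-effector x-axis (col 0 of R) = (-0.8365,0.2588,-0.4830)
R[2][0] = -0.4830

-0.483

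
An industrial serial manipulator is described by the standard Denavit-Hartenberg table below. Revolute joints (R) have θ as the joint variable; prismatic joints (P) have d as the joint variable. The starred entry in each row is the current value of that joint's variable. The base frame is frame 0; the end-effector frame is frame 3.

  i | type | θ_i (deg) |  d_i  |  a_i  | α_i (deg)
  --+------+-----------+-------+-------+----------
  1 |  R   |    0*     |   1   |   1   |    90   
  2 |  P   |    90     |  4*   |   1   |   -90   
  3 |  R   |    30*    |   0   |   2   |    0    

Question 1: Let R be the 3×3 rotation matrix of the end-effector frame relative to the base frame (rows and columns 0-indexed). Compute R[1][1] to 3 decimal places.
End-effector y-axis (col 1 of R) = (-0.0000,0.8660,-0.5000)
R[1][1] = 0.8660

0.866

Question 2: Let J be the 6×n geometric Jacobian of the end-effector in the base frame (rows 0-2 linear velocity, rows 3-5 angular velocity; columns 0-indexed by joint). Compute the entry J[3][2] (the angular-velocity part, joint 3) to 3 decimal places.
axis z_2 = (-1.0000,-0.0000,0.0000); lever o_n−o_2 = (0.0000,1.0000,1.7321)
cross product → J_v[:, 2] = (-0.0000,1.7321,-1.0000)
J_ω[:, 2] = z_2
entry J[3][2] = -1.0000

-1.000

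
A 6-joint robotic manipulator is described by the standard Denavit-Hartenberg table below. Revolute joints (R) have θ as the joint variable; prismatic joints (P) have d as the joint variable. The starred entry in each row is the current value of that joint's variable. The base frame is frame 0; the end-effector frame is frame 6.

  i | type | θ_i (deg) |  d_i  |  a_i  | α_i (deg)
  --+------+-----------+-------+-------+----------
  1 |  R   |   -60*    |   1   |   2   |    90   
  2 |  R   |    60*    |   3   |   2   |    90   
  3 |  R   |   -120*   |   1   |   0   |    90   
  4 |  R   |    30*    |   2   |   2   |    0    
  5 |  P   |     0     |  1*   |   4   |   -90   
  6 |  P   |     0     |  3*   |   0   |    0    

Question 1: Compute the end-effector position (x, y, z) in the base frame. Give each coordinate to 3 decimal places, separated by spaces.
after link 1: o_1 = (1.0000, -1.7321, 1.0000)
after link 2: o_2 = (-1.0981, -4.0981, 2.7321)
after link 3: o_3 = (-0.6651, -4.8481, 2.2321)
after link 4: o_4 = (-0.4486, -4.2231, -0.5179)
after link 5: o_5 = (1.9330, -3.3481, -3.7679)
after link 6: o_6 = (2.1205, -6.2709, -4.4175)

2.121 -6.271 -4.417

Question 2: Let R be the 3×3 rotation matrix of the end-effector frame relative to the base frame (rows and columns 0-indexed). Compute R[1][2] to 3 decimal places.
-0.974

End-effector z-axis (col 2 of R) = (0.0625,-0.9743,-0.2165)
R[1][2] = -0.9743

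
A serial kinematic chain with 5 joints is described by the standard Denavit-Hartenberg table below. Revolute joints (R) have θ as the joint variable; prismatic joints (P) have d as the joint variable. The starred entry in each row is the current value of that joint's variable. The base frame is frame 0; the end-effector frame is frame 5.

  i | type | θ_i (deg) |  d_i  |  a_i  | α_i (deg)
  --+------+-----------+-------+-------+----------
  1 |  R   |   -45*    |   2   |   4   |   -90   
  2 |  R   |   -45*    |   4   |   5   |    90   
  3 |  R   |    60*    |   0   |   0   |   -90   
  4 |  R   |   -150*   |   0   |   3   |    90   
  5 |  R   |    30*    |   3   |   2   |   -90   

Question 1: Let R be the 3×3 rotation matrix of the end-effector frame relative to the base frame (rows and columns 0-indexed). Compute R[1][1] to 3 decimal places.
End-effector y-axis (col 1 of R) = (-0.0018,0.6142,0.7891)
R[1][1] = 0.6142

0.614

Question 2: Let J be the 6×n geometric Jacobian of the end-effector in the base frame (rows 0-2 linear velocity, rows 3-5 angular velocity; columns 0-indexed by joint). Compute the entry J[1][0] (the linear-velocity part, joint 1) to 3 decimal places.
axis z_0 = ẑ; lever o_n−o_0 = (3.3658,-3.8580,2.7799)
cross product → J_v[:, 0] = (3.8580,3.3658,-0.0000)
J_ω[:, 0] = z_0
entry J[1][0] = 3.3658

3.366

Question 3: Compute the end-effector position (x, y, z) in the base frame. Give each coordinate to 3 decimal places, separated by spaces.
3.366 -3.858 2.780

after link 1: o_1 = (2.8284, -2.8284, 2.0000)
after link 2: o_2 = (8.1569, -2.5000, 5.5355)
after link 3: o_3 = (8.1569, -2.5000, 5.5355)
after link 4: o_4 = (5.1663, -2.6915, 5.6776)
after link 5: o_5 = (3.3658, -3.8580, 2.7799)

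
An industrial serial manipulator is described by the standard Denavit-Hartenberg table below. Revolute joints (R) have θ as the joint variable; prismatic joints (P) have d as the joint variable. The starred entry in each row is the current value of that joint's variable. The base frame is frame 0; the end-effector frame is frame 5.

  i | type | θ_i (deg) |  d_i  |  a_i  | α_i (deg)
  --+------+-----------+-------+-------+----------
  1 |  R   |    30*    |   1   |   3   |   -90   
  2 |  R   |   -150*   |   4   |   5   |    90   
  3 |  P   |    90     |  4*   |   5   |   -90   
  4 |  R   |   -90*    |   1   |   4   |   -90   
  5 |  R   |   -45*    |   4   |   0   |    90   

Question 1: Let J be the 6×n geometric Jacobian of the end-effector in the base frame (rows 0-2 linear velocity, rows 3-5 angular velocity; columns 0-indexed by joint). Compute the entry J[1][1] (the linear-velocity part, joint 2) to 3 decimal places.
axis z_1 = (-0.5000,0.8660,0.0000); lever o_n−o_1 = (-12.9641,7.5263,-4.9282)
cross product → J_v[:, 1] = (-4.2679,-2.4641,7.4641)
J_ω[:, 1] = z_1
entry J[1][1] = -2.4641

-2.464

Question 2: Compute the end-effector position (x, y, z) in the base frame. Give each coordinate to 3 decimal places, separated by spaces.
-10.366 9.026 -3.928

after link 1: o_1 = (2.5981, 1.5000, 1.0000)
after link 2: o_2 = (-3.1519, 2.7990, 3.5000)
after link 3: o_3 = (-7.3840, 6.1292, 0.0359)
after link 4: o_4 = (-8.3660, 5.5622, -3.9282)
after link 5: o_5 = (-10.3660, 9.0263, -3.9282)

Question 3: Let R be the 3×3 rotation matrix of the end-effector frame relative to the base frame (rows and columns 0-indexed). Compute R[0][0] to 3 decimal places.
End-effector x-axis (col 0 of R) = (0.2241,0.1294,-0.9659)
R[0][0] = 0.2241

0.224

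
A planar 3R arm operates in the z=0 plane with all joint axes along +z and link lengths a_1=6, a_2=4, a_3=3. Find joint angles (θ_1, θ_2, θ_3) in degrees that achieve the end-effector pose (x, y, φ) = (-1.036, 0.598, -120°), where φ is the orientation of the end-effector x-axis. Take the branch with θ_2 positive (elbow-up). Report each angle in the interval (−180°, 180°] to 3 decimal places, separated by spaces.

wrist centre = target − a_3·(cos φ, sin φ) = (0.4640, 3.1961)
cos θ_2 = (10.4302−6²−4²)/(2·6·4) = -0.8660; θ_2 = 150.0014° (elbow-up)
β = atan2(3.1961,0.4640) = 81.7396°; ψ = atan2(1.9999,2.5358) = 38.2613°
θ_1 = β − ψ = 43.4783°
θ_3 = φ − θ_1 − θ_2 = 46.5203° (wrapped to (-180°,180°])

43.478 150.001 46.520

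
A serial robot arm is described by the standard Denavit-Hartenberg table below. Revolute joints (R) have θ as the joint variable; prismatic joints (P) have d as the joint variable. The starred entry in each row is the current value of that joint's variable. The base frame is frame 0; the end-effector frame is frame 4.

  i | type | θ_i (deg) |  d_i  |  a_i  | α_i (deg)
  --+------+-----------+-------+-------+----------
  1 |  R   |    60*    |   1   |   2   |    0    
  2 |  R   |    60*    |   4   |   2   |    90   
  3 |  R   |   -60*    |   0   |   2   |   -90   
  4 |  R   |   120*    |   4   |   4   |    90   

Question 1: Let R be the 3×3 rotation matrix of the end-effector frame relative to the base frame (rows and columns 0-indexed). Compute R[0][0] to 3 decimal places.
End-effector x-axis (col 0 of R) = (-0.6250,-0.6495,0.4330)
R[0][0] = -0.6250

-0.625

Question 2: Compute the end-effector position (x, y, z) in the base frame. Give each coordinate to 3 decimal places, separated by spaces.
-4.732 4.732 7.000

after link 1: o_1 = (1.0000, 1.7321, 1.0000)
after link 2: o_2 = (0.0000, 3.4641, 5.0000)
after link 3: o_3 = (-0.5000, 4.3301, 3.2679)
after link 4: o_4 = (-4.7321, 4.7321, 7.0000)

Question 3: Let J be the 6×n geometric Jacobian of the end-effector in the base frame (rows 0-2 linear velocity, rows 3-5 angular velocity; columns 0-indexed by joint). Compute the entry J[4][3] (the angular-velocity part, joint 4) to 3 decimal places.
axis z_3 = (-0.4330,0.7500,0.5000); lever o_n−o_3 = (-4.2321,0.4019,3.7321)
cross product → J_v[:, 3] = (2.5981,-0.5000,3.0000)
J_ω[:, 3] = z_3
entry J[4][3] = 0.7500

0.750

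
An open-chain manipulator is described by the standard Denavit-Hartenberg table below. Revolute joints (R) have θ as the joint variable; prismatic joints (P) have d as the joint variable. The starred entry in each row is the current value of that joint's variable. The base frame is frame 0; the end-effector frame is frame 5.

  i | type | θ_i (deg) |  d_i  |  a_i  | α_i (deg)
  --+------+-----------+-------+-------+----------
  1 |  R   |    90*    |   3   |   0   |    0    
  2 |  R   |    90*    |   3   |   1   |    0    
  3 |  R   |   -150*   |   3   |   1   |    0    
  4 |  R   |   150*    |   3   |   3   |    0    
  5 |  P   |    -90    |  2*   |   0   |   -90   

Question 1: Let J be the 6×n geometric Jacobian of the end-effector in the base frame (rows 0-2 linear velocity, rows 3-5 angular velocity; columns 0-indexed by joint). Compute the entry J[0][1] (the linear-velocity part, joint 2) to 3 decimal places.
-0.500

axis z_1 = (0.0000,0.0000,1.0000); lever o_n−o_1 = (-3.1340,0.5000,11.0000)
cross product → J_v[:, 1] = (-0.5000,-3.1340,0.0000)
J_ω[:, 1] = z_1
entry J[0][1] = -0.5000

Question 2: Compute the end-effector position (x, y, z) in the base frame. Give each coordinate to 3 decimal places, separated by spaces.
after link 1: o_1 = (0.0000, 0.0000, 3.0000)
after link 2: o_2 = (-1.0000, 0.0000, 6.0000)
after link 3: o_3 = (-0.1340, 0.5000, 9.0000)
after link 4: o_4 = (-3.1340, 0.5000, 12.0000)
after link 5: o_5 = (-3.1340, 0.5000, 14.0000)

-3.134 0.500 14.000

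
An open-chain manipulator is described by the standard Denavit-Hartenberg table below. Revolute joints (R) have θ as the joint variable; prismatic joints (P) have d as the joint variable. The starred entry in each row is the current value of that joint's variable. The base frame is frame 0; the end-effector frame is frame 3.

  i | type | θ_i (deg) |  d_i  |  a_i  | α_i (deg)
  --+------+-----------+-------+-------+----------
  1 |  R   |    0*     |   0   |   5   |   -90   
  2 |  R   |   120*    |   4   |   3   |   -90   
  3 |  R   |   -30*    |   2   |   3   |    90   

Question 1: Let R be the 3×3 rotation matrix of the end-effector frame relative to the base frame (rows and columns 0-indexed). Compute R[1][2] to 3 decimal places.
End-effector z-axis (col 2 of R) = (0.2500,0.8660,0.4330)
R[1][2] = 0.8660

0.866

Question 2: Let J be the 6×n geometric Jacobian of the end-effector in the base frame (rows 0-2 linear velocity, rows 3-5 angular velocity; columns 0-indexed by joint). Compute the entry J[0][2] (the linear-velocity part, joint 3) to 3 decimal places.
axis z_2 = (-0.8660,0.0000,0.5000); lever o_n−o_2 = (-3.0311,1.5000,-1.2500)
cross product → J_v[:, 2] = (-0.7500,-2.5981,-1.2990)
J_ω[:, 2] = z_2
entry J[0][2] = -0.7500

-0.750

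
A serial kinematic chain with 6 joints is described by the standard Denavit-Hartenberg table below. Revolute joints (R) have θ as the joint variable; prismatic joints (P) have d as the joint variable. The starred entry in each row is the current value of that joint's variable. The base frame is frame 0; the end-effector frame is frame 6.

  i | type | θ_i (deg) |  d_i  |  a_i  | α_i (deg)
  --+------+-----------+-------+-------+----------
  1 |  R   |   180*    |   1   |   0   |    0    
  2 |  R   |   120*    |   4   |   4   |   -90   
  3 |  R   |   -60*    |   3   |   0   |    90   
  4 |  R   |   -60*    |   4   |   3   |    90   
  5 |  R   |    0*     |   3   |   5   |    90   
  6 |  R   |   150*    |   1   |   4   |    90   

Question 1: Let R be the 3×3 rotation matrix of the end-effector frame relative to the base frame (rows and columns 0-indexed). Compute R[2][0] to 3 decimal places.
-0.750

End-effector x-axis (col 0 of R) = (0.2165,0.6250,-0.7500)
R[2][0] = -0.7500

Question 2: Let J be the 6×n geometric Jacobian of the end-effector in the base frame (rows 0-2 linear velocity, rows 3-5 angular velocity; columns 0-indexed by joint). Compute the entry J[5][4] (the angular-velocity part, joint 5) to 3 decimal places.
axis z_4 = (-0.6495,0.1250,-0.7500); lever o_n−o_4 = (-3.7745,-1.1226,-3.5849)
cross product → J_v[:, 4] = (-1.2901,0.5024,1.2010)
J_ω[:, 4] = z_4
entry J[5][4] = -0.7500

-0.750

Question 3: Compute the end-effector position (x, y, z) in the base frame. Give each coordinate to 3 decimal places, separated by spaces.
-2.783 -2.035 4.714

after link 1: o_1 = (0.0000, 0.0000, 1.0000)
after link 2: o_2 = (2.0000, -3.4641, 5.0000)
after link 3: o_3 = (4.5981, -1.9641, 5.0000)
after link 4: o_4 = (0.9910, -0.9127, 8.2990)
after link 5: o_5 = (-4.0825, -3.7853, 8.2141)
after link 6: o_6 = (-2.7835, -2.0353, 4.7141)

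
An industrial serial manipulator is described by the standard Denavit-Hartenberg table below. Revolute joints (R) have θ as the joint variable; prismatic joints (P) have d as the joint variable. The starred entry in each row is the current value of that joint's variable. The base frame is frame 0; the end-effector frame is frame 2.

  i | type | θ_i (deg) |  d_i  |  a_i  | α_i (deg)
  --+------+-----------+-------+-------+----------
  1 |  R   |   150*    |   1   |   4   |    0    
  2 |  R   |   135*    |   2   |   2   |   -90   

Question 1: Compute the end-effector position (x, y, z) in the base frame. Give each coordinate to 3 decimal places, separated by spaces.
-2.946 0.068 3.000

after link 1: o_1 = (-3.4641, 2.0000, 1.0000)
after link 2: o_2 = (-2.9465, 0.0681, 3.0000)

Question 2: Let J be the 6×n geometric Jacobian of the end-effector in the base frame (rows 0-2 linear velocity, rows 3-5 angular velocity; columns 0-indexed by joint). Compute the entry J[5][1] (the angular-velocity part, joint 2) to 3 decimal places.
1.000

axis z_1 = (0.0000,0.0000,1.0000); lever o_n−o_1 = (0.5176,-1.9319,2.0000)
cross product → J_v[:, 1] = (1.9319,0.5176,-0.0000)
J_ω[:, 1] = z_1
entry J[5][1] = 1.0000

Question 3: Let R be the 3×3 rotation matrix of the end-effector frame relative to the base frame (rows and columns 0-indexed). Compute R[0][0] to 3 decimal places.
0.259

End-effector x-axis (col 0 of R) = (0.2588,-0.9659,0.0000)
R[0][0] = 0.2588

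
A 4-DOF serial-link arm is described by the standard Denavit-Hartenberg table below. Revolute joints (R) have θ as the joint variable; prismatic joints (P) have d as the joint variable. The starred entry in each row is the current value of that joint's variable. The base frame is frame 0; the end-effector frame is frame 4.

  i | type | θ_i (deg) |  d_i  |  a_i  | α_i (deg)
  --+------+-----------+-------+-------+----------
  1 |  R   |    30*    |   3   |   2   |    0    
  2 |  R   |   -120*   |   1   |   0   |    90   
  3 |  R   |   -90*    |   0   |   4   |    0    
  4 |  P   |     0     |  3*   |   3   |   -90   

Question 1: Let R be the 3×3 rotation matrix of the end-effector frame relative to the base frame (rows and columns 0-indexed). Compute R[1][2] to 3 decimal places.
End-effector z-axis (col 2 of R) = (0.0000,-1.0000,0.0000)
R[1][2] = -1.0000

-1.000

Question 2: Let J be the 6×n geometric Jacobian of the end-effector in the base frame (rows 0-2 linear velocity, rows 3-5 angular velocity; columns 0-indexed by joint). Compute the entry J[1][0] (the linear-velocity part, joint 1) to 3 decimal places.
-1.268

axis z_0 = ẑ; lever o_n−o_0 = (-1.2679,1.0000,-3.0000)
cross product → J_v[:, 0] = (-1.0000,-1.2679,0.0000)
J_ω[:, 0] = z_0
entry J[1][0] = -1.2679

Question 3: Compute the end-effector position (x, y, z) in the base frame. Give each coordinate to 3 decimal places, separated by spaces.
after link 1: o_1 = (1.7321, 1.0000, 3.0000)
after link 2: o_2 = (1.7321, 1.0000, 4.0000)
after link 3: o_3 = (1.7321, 1.0000, 0.0000)
after link 4: o_4 = (-1.2679, 1.0000, -3.0000)

-1.268 1.000 -3.000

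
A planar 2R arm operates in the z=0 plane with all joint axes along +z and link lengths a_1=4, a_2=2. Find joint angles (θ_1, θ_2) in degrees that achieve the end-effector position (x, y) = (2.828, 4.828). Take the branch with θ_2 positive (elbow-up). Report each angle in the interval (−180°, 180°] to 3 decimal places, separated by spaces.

cos θ_2 = (31.3072−4²−2²)/(2·4·2) = 0.7067; θ_2 = 45.0331° (elbow-up)
β = atan2(4.8280,2.8280) = 59.6404°; ψ = atan2(1.4150,5.4134) = 14.6490°
θ_1 = β − ψ = 44.9914°

44.991 45.033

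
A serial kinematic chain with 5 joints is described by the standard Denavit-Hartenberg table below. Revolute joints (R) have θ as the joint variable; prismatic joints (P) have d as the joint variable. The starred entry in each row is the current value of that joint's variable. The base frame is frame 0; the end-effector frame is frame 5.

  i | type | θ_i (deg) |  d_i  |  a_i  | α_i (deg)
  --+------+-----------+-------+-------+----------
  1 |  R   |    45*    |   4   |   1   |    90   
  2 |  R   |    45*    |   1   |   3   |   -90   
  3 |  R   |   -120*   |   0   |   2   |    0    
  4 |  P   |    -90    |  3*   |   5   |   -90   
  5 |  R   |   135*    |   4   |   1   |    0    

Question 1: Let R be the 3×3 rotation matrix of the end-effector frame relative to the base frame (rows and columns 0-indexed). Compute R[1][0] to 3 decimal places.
End-effector x-axis (col 0 of R) = (0.9097,0.4097,-0.0670)
R[1][0] = 0.4097

0.410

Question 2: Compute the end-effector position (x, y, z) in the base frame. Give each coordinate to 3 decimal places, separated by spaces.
0.565 -5.162 2.992

after link 1: o_1 = (0.7071, 0.7071, 4.0000)
after link 2: o_2 = (2.9142, 1.5000, 6.1213)
after link 3: o_3 = (3.6390, -0.2247, 5.4142)
after link 4: o_4 = (-1.7939, -2.1220, 4.4737)
after link 5: o_5 = (0.5654, -5.1618, 2.9925)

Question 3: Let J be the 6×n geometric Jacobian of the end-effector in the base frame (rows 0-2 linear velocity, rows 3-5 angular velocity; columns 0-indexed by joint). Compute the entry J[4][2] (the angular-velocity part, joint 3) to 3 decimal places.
axis z_2 = (-0.5000,-0.5000,0.7071); lever o_n−o_2 = (-2.3489,-6.6618,-3.1288)
cross product → J_v[:, 2] = (6.2750,-3.2253,2.1565)
J_ω[:, 2] = z_2
entry J[4][2] = -0.5000

-0.500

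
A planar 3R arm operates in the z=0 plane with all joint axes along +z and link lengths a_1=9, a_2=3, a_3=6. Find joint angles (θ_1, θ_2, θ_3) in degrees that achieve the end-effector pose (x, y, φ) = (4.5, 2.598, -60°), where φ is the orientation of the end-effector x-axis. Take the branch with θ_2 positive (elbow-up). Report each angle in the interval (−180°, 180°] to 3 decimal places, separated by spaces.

60.000 120.001 119.999

wrist centre = target − a_3·(cos φ, sin φ) = (1.5000, 7.7942)
cos θ_2 = (62.9988−9²−3²)/(2·9·3) = -0.5000; θ_2 = 120.0015° (elbow-up)
β = atan2(7.7942,1.5000) = 79.1065°; ψ = atan2(2.5980,7.4999) = 19.1065°
θ_1 = β − ψ = 60.0000°
θ_3 = φ − θ_1 − θ_2 = 119.9985° (wrapped to (-180°,180°])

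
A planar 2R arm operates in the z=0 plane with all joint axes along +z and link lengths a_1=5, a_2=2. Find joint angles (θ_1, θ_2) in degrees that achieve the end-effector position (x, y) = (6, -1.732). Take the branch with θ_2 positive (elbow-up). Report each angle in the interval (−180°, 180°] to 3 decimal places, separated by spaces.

cos θ_2 = (38.9998−5²−2²)/(2·5·2) = 0.5000; θ_2 = 60.0006° (elbow-up)
β = atan2(-1.7320,6.0000) = -16.1017°; ψ = atan2(1.7321,6.0000) = 16.1022°
θ_1 = β − ψ = -32.2039°

-32.204 60.001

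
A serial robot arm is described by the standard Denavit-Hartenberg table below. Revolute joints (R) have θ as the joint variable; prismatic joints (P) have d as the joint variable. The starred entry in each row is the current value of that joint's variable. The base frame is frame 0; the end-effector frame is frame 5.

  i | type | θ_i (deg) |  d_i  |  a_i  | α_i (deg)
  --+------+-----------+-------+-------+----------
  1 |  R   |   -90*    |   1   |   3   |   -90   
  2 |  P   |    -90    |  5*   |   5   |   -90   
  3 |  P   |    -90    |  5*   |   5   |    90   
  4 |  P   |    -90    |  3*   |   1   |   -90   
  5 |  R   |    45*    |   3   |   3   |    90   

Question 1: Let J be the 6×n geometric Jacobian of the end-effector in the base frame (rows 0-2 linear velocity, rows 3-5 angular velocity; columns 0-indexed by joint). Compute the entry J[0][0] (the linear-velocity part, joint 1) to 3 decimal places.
axis z_0 = ẑ; lever o_n−o_0 = (13.0000,-4.8787,5.1213)
cross product → J_v[:, 0] = (4.8787,13.0000,-0.0000)
J_ω[:, 0] = z_0
entry J[0][0] = 4.8787

4.879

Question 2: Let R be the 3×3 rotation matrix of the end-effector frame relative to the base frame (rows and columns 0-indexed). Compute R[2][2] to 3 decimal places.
-0.707

End-effector z-axis (col 2 of R) = (0.0000,0.7071,-0.7071)
R[2][2] = -0.7071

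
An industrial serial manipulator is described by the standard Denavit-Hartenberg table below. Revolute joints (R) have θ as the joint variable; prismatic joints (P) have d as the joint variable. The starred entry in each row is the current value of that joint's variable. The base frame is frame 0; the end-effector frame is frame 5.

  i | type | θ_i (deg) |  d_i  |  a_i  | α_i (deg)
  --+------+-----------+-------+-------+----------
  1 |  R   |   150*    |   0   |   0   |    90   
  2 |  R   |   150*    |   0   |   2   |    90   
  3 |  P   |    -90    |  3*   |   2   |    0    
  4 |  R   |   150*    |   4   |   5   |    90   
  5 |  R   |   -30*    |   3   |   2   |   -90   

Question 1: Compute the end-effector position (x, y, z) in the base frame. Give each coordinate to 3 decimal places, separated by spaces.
after link 1: o_1 = (0.0000, 0.0000, 0.0000)
after link 2: o_2 = (1.5000, -0.8660, 1.0000)
after link 3: o_3 = (-0.7990, -1.8481, 3.5981)
after link 4: o_4 = (1.5090, 1.8194, 8.3122)
after link 5: o_5 = (4.5401, 0.0694, 9.1782)

4.540 0.069 9.178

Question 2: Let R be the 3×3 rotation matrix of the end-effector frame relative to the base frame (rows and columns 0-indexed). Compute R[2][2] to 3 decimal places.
End-effector z-axis (col 2 of R) = (0.0290,0.4833,0.8750)
R[2][2] = 0.8750

0.875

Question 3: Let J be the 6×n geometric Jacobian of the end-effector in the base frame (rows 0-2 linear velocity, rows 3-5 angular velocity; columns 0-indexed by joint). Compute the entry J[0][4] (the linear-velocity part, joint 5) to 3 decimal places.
axis z_4 = (0.3995,-0.8080,0.4330); lever o_n−o_4 = (3.0311,-1.7500,0.8660)
cross product → J_v[:, 4] = (0.0580,0.9665,1.7500)
J_ω[:, 4] = z_4
entry J[0][4] = 0.0580

0.058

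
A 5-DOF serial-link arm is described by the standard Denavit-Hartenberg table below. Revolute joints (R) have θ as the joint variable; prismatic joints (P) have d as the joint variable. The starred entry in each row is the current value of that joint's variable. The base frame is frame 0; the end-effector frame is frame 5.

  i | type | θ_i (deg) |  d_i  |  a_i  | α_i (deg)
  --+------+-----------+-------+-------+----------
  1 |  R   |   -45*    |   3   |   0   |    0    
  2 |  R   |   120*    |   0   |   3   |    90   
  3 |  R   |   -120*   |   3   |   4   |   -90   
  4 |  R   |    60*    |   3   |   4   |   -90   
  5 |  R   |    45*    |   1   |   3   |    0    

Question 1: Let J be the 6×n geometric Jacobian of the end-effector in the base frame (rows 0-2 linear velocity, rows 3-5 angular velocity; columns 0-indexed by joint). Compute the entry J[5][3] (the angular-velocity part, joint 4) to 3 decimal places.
-0.500

axis z_3 = (0.2241,0.8365,-0.5000); lever o_n−o_3 = (-5.6906,1.1766,-2.3399)
cross product → J_v[:, 3] = (-1.3691,3.3698,5.0240)
J_ω[:, 3] = z_3
entry J[5][3] = -0.5000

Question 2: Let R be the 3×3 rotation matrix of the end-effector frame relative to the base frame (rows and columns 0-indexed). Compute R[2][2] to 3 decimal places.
End-effector z-axis (col 2 of R) = (-0.3709,0.5477,0.7500)
R[2][2] = 0.7500

0.750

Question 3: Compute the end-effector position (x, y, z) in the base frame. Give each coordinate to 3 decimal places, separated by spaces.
-2.534 1.366 -2.804

after link 1: o_1 = (0.0000, 0.0000, 3.0000)
after link 2: o_2 = (0.7765, 2.8978, 3.0000)
after link 3: o_3 = (3.1566, 0.1895, -0.4641)
after link 4: o_4 = (0.2241, 2.6297, -3.6962)
after link 5: o_5 = (-2.5340, 1.3660, -2.8041)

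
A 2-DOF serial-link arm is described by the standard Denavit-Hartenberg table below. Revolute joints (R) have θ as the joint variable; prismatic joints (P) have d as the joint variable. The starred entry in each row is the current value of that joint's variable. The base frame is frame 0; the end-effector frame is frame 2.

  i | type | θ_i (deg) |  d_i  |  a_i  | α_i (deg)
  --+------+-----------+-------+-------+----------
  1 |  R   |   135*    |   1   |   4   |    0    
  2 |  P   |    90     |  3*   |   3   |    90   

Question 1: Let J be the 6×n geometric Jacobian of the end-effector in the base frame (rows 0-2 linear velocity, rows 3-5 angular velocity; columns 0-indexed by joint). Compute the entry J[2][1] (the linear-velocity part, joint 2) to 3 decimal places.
prismatic axis z_1 = (0.0000,0.0000,1.0000)
J_v[:, 1] = z_1; J_ω[:, 1] = (0,0,0)
entry J[2][1] = 1.0000

1.000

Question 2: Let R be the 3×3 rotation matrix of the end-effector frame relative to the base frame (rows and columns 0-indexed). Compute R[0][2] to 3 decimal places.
-0.707

End-effector z-axis (col 2 of R) = (-0.7071,0.7071,0.0000)
R[0][2] = -0.7071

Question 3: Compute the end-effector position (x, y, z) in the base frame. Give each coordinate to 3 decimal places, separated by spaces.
after link 1: o_1 = (-2.8284, 2.8284, 1.0000)
after link 2: o_2 = (-4.9497, 0.7071, 4.0000)

-4.950 0.707 4.000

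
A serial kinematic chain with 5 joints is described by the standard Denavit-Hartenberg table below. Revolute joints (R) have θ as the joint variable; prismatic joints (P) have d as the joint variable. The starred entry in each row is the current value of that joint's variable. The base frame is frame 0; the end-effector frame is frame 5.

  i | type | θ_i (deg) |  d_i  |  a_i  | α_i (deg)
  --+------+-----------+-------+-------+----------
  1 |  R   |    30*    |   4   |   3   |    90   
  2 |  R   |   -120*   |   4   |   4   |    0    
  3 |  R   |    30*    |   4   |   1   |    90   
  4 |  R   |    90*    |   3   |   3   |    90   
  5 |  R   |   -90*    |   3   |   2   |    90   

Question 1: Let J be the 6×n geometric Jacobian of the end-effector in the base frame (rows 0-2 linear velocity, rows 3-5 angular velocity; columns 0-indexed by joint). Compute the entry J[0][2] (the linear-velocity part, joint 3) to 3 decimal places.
3.464

axis z_2 = (0.5000,-0.8660,0.0000); lever o_n−o_2 = (2.6340,-6.5622,-4.0000)
cross product → J_v[:, 2] = (3.4641,2.0000,-1.0000)
J_ω[:, 2] = z_2
entry J[0][2] = 3.4641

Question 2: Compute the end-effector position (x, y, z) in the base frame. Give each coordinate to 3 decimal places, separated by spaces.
after link 1: o_1 = (2.5981, 1.5000, 4.0000)
after link 2: o_2 = (2.8660, -2.9641, 0.5359)
after link 3: o_3 = (4.8660, -6.4282, -0.4641)
after link 4: o_4 = (3.7679, -10.5263, -0.4641)
after link 5: o_5 = (5.5000, -9.5263, -3.4641)

5.500 -9.526 -3.464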